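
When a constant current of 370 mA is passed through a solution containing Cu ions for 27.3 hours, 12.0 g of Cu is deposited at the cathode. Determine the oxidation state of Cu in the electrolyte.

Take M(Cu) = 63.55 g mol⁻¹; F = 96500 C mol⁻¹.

Q = I·t = 0.3700 A × 98280 s = 36360 C, so n(e⁻) = 36360/96500 = 0.3768 mol.
n(Cu) deposited = 12.0 / 63.55 = 0.1888 mol.
Electrons per atom = n(e⁻)/n(Cu) = 0.3768 / 0.1888 = 2.00 ≈ 2, so the ion is Cu²⁺.

+2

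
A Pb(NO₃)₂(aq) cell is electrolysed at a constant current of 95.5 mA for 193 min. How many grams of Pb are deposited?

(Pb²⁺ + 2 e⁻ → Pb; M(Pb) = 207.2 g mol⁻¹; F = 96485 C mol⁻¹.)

1.19 g

Q = I·t = 0.09550 A × 11580 s = 1106 C.
n(e⁻) = Q/F = 1106 / 96485 = 0.01146 mol.
Pb²⁺ + 2 e⁻ → Pb, so n(Pb) = n(e⁻)/2 = 0.005731 mol.
m = n·M = 0.005731 × 207.2 = 1.19 g.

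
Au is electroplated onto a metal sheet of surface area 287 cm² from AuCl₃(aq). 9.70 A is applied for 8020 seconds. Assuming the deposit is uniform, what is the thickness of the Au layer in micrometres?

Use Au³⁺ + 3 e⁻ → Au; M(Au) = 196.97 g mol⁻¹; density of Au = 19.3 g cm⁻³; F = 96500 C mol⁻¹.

Q = I·t = 9.700 × 8020.0 = 77790 C; n(e⁻) = 0.8062 mol.
n(Au) = n(e⁻)/3 = 0.2687 mol, so m = 0.2687 × 196.97 = 52.93 g.
Volume = m/ρ = 52.93 / 19.3 = 2.742 cm³.
Thickness = V/A = 2.742 / 287 = 0.00956 cm = 95.6 μm.

95.6 μm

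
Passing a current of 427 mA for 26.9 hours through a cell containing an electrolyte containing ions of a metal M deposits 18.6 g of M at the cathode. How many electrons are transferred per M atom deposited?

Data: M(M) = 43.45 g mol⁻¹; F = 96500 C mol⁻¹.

1

Q = I·t = 0.4270 A × 96840 s = 41350 C, so n(e⁻) = 41350/96500 = 0.4285 mol.
n(M) deposited = 18.6 / 43.45 = 0.4281 mol.
Electrons per atom = n(e⁻)/n(M) = 0.4285 / 0.4281 = 1.00 ≈ 1, so the ion is M⁺.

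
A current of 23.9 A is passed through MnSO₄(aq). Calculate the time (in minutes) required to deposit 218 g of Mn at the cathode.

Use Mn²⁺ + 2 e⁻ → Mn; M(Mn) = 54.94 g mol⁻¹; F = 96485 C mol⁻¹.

534 min

n(Mn) = m/M = 218 / 54.94 = 3.968 mol.
Each Mn atom requires 2 electrons, so n(e⁻) = 2 × 3.968 = 7.936 mol.
Q = n(e⁻)·F = 7.936 × 96485 = 765700 C.
t = Q/I = 765700 / 23.90 A = 32040 s = 534 min.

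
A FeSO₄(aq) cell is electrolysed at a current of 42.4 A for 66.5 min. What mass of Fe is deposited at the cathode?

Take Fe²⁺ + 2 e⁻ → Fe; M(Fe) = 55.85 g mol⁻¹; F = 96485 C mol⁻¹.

49.0 g

Q = I·t = 42.40 A × 3990.0 s = 169200 C.
n(e⁻) = Q/F = 169200 / 96485 = 1.753 mol.
Fe²⁺ + 2 e⁻ → Fe, so n(Fe) = n(e⁻)/2 = 0.8767 mol.
m = n·M = 0.8767 × 55.85 = 49.0 g.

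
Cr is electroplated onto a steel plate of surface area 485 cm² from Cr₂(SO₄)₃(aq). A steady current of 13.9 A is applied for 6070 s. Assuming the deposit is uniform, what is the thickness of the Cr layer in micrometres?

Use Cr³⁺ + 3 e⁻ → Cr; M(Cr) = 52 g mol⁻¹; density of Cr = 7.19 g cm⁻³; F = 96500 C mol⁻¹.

43.5 μm

Q = I·t = 13.90 × 6070.0 = 84370 C; n(e⁻) = 0.8743 mol.
n(Cr) = n(e⁻)/3 = 0.2914 mol, so m = 0.2914 × 52 = 15.16 g.
Volume = m/ρ = 15.16 / 7.19 = 2.108 cm³.
Thickness = V/A = 2.108 / 485 = 0.00435 cm = 43.5 μm.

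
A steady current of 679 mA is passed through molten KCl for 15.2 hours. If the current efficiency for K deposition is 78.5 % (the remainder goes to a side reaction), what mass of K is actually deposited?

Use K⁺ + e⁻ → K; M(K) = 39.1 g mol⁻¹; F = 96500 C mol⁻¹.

11.8 g

Q = I·t = 0.6790 × 54720 = 37150 C.
n(e⁻) = 37150/96500 = 0.3850 mol; theoretically n(K) = 0.3850/1 = 0.3850 mol, m_theo = 15.05 g.
At 78.5 % efficiency, m_actual = 0.785 × 15.05 = 11.8 g.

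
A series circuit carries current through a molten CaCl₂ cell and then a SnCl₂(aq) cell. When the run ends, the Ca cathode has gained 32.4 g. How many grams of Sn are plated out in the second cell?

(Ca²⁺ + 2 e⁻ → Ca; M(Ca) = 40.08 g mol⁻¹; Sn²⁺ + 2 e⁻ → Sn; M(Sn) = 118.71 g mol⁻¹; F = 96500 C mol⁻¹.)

n(Ca) = 32.4 / 40.08 = 0.8084 mol.
Since Ca²⁺ + 2 e⁻ → Ca, n(e⁻) passed = 2 × 0.8084 = 1.617 mol.
Cells in series carry the same charge, so the same 1.617 mol of electrons passes through cell 2.
Sn²⁺ + 2 e⁻ → Sn, so n(Sn) = 1.617 / 2 = 0.8084 mol.
m(Sn) = 0.8084 × 118.71 = 96.0 g.

96.0 g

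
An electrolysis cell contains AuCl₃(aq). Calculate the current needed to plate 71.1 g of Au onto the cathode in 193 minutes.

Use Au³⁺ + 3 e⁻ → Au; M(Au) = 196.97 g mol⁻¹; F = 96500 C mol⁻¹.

n(Au) = 71.1 / 196.97 = 0.3610 mol.
n(e⁻) = 3 × 0.3610 = 1.083 mol.
Q = n(e⁻)·F = 1.083 × 96500 = 104500 C.
I = Q/t = 104500 / 11580 s = 9.02 A.

9.02 A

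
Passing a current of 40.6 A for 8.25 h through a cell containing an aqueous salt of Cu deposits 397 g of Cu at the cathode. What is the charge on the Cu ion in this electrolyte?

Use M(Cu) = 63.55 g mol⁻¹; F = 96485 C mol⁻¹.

Q = I·t = 40.60 A × 29700 s = 1206000 C, so n(e⁻) = 1206000/96485 = 12.50 mol.
n(Cu) deposited = 397 / 63.55 = 6.247 mol.
Electrons per atom = n(e⁻)/n(Cu) = 12.50 / 6.247 = 2.00 ≈ 2, so the ion is Cu²⁺.

+2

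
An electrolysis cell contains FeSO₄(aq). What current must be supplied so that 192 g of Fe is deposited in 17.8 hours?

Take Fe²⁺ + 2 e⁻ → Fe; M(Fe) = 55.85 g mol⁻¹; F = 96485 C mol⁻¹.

n(Fe) = 192 / 55.85 = 3.438 mol.
n(e⁻) = 2 × 3.438 = 6.876 mol.
Q = n(e⁻)·F = 6.876 × 96485 = 663400 C.
I = Q/t = 663400 / 64080 s = 10.4 A.

10.4 A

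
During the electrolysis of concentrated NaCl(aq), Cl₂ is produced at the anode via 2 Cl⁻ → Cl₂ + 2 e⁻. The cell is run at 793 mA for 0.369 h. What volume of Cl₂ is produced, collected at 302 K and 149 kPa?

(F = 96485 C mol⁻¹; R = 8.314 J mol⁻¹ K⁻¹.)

0.0920 L

Q = I·t = 0.7930 A × 1328.4 s = 1053 C.
n(e⁻) = Q/F = 1053 / 96485 = 0.01092 mol.
2 electrons are transferred per Cl₂ molecule, so n(Cl₂) = 0.01092 / 2 = 0.005459 mol.
V = nRT/P = (0.005459 × 8.314 × 302) / (149 × 10³ Pa) = 9.20 × 10⁻⁵ m³ = 0.0920 L.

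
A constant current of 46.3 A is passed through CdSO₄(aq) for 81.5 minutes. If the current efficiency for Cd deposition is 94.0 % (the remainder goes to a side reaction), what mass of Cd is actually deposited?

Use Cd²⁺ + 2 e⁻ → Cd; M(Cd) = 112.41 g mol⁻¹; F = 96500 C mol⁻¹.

124 g

Q = I·t = 46.30 × 4890.0 = 226400 C.
n(e⁻) = 226400/96500 = 2.346 mol; theoretically n(Cd) = 2.346/2 = 1.173 mol, m_theo = 131.9 g.
At 94.0 % efficiency, m_actual = 0.940 × 131.9 = 124 g.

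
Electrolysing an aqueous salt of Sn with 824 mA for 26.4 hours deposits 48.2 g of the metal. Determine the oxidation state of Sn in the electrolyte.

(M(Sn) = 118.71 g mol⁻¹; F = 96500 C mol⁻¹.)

Q = I·t = 0.8240 A × 95040 s = 78310 C, so n(e⁻) = 78310/96500 = 0.8115 mol.
n(Sn) deposited = 48.2 / 118.71 = 0.4060 mol.
Electrons per atom = n(e⁻)/n(Sn) = 0.8115 / 0.4060 = 2.00 ≈ 2, so the ion is Sn²⁺.

+2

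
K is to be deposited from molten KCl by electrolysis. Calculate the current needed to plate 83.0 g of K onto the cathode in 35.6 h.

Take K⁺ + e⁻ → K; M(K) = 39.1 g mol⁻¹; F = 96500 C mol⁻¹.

1.60 A

n(K) = 83.0 / 39.1 = 2.123 mol.
n(e⁻) = 1 × 2.123 = 2.123 mol.
Q = n(e⁻)·F = 2.123 × 96500 = 204800 C.
I = Q/t = 204800 / 128160 s = 1.60 A.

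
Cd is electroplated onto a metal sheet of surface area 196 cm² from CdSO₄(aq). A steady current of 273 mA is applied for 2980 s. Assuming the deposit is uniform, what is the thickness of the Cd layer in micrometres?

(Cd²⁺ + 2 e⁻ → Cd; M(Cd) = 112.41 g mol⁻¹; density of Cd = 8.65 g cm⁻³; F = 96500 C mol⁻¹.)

Q = I·t = 0.2730 × 2980.0 = 813.5 C; n(e⁻) = 0.008430 mol.
n(Cd) = n(e⁻)/2 = 0.004215 mol, so m = 0.004215 × 112.41 = 0.4738 g.
Volume = m/ρ = 0.4738 / 8.65 = 0.05478 cm³.
Thickness = V/A = 0.05478 / 196 = 2.79 × 10⁻⁴ cm = 2.79 μm.

2.79 μm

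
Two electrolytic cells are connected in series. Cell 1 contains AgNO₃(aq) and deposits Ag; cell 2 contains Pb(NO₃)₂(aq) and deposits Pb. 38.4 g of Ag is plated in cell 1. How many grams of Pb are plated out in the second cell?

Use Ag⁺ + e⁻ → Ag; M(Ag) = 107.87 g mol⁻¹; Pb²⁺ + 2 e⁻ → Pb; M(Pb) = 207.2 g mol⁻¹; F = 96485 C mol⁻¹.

n(Ag) = 38.4 / 107.87 = 0.3560 mol.
Since Ag⁺ + e⁻ → Ag, n(e⁻) passed = 1 × 0.3560 = 0.3560 mol.
Cells in series carry the same charge, so the same 0.3560 mol of electrons passes through cell 2.
Pb²⁺ + 2 e⁻ → Pb, so n(Pb) = 0.3560 / 2 = 0.1780 mol.
m(Pb) = 0.1780 × 207.2 = 36.9 g.

36.9 g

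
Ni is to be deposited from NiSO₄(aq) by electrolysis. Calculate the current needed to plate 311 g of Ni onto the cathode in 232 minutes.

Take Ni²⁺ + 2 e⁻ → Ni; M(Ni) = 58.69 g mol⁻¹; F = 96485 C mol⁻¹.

73.5 A

n(Ni) = 311 / 58.69 = 5.299 mol.
n(e⁻) = 2 × 5.299 = 10.60 mol.
Q = n(e⁻)·F = 10.60 × 96485 = 1023000 C.
I = Q/t = 1023000 / 13920 s = 73.5 A.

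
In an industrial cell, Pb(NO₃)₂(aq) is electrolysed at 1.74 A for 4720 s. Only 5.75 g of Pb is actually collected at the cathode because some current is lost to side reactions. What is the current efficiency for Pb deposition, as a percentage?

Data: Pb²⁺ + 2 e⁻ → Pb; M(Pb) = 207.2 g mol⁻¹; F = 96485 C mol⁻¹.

Q = I·t = 1.740 × 4720.0 = 8213 C; n(e⁻) = 8213/96485 = 0.08512 mol.
Theoretical n(Pb) = n(e⁻)/2 = 0.04256 mol, i.e. m_theo = 0.04256 × 207.2 = 8.818 g.
Efficiency = m_actual / m_theo = 5.75 / 8.818 = 65.2 %.

65.2 %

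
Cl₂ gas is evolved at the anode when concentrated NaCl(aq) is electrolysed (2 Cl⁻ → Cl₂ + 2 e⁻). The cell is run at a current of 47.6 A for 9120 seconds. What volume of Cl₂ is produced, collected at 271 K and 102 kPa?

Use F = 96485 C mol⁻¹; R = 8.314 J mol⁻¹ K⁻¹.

49.7 L

Q = I·t = 47.60 A × 9120.0 s = 434100 C.
n(e⁻) = Q/F = 434100 / 96485 = 4.499 mol.
2 electrons are transferred per Cl₂ molecule, so n(Cl₂) = 4.499 / 2 = 2.250 mol.
V = nRT/P = (2.250 × 8.314 × 271) / (102 × 10³ Pa) = 0.0497 m³ = 49.7 L.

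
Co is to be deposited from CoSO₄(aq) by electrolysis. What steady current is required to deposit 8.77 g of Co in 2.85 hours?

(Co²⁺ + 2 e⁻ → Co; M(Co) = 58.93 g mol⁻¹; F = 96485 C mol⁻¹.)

2.80 A

n(Co) = 8.77 / 58.93 = 0.1488 mol.
n(e⁻) = 2 × 0.1488 = 0.2976 mol.
Q = n(e⁻)·F = 0.2976 × 96485 = 28720 C.
I = Q/t = 28720 / 10260 s = 2.80 A.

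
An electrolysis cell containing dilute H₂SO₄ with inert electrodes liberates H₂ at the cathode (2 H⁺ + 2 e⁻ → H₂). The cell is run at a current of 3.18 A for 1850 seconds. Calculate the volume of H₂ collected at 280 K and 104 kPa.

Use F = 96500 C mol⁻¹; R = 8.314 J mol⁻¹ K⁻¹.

0.682 L

Q = I·t = 3.180 A × 1850.0 s = 5883 C.
n(e⁻) = Q/F = 5883 / 96500 = 0.06096 mol.
2 electrons are transferred per H₂ molecule, so n(H₂) = 0.06096 / 2 = 0.03048 mol.
V = nRT/P = (0.03048 × 8.314 × 280) / (104 × 10³ Pa) = 6.82 × 10⁻⁴ m³ = 0.682 L.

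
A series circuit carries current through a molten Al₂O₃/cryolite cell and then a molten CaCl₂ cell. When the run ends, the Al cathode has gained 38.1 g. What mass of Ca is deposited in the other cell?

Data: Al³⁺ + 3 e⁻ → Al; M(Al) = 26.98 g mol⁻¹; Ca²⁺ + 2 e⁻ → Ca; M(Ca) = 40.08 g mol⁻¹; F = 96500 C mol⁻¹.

84.9 g

n(Al) = 38.1 / 26.98 = 1.412 mol.
Since Al³⁺ + 3 e⁻ → Al, n(e⁻) passed = 3 × 1.412 = 4.236 mol.
Cells in series carry the same charge, so the same 4.236 mol of electrons passes through cell 2.
Ca²⁺ + 2 e⁻ → Ca, so n(Ca) = 4.236 / 2 = 2.118 mol.
m(Ca) = 2.118 × 40.08 = 84.9 g.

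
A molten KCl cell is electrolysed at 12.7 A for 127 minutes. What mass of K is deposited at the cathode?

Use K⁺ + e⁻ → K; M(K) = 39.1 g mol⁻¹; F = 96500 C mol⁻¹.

39.2 g

Q = I·t = 12.70 A × 7620.0 s = 96770 C.
n(e⁻) = Q/F = 96770 / 96500 = 1.003 mol.
K⁺ + e⁻ → K, so n(K) = n(e⁻)/1 = 1.003 mol.
m = n·M = 1.003 × 39.1 = 39.2 g.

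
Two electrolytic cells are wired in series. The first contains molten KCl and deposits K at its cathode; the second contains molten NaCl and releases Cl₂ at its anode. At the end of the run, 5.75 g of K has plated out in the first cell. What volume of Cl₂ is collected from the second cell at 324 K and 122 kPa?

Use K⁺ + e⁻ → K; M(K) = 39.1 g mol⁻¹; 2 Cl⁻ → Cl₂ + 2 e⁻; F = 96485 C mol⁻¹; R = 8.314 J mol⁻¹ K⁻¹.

1.62 L

n(K) = 5.75 / 39.1 = 0.1471 mol, so n(e⁻) = 1 × 0.1471 = 0.1471 mol.
The cells are in series, so the same 0.1471 mol of electrons passes through the second cell.
2 Cl⁻ → Cl₂ + 2 e⁻ — 2 mol e⁻ per mol Cl₂, so n(Cl₂) = 0.1471/2 = 0.07353 mol.
V = nRT/P = (0.07353 × 8.314 × 324) / (122 × 10³) = 0.00162 m³ = 1.62 L.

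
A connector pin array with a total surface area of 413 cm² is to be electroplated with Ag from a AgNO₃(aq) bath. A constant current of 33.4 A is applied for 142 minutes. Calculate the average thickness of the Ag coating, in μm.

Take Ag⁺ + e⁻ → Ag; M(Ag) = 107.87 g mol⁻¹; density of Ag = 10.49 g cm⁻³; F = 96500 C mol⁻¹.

734 μm

Q = I·t = 33.40 × 8520.0 = 284600 C; n(e⁻) = 2.949 mol.
n(Ag) = n(e⁻)/1 = 2.949 mol, so m = 2.949 × 107.87 = 318.1 g.
Volume = m/ρ = 318.1 / 10.49 = 30.32 cm³.
Thickness = V/A = 30.32 / 413 = 0.0734 cm = 734 μm.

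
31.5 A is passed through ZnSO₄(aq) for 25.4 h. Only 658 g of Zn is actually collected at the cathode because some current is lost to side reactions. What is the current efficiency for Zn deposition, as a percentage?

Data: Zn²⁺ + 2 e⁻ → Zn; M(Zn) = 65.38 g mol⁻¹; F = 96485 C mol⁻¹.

Q = I·t = 31.50 × 91440 = 2880000 C; n(e⁻) = 2880000/96485 = 29.85 mol.
Theoretical n(Zn) = n(e⁻)/2 = 14.93 mol, i.e. m_theo = 14.93 × 65.38 = 975.9 g.
Efficiency = m_actual / m_theo = 658 / 975.9 = 67.4 %.

67.4 %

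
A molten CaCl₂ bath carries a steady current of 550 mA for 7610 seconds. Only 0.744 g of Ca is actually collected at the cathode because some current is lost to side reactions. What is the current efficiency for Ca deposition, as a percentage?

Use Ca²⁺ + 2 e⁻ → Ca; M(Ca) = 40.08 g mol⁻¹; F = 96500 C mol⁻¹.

Q = I·t = 0.5500 × 7610.0 = 4186 C; n(e⁻) = 4186/96500 = 0.04337 mol.
Theoretical n(Ca) = n(e⁻)/2 = 0.02169 mol, i.e. m_theo = 0.02169 × 40.08 = 0.8692 g.
Efficiency = m_actual / m_theo = 0.744 / 0.8692 = 85.6 %.

85.6 %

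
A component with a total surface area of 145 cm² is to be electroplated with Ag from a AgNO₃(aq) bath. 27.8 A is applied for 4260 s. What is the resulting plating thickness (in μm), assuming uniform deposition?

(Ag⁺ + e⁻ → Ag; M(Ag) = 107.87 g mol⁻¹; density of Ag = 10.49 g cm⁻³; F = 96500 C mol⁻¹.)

Q = I·t = 27.80 × 4260.0 = 118400 C; n(e⁻) = 1.227 mol.
n(Ag) = n(e⁻)/1 = 1.227 mol, so m = 1.227 × 107.87 = 132.4 g.
Volume = m/ρ = 132.4 / 10.49 = 12.62 cm³.
Thickness = V/A = 12.62 / 145 = 0.0870 cm = 870 μm.

870 μm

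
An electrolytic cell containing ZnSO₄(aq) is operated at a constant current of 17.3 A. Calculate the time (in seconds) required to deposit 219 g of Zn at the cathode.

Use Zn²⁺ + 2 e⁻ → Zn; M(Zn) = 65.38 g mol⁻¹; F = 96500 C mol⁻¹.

37400 s

n(Zn) = m/M = 219 / 65.38 = 3.350 mol.
Each Zn atom requires 2 electrons, so n(e⁻) = 2 × 3.350 = 6.699 mol.
Q = n(e⁻)·F = 6.699 × 96500 = 646500 C.
t = Q/I = 646500 / 17.30 A = 37370 s.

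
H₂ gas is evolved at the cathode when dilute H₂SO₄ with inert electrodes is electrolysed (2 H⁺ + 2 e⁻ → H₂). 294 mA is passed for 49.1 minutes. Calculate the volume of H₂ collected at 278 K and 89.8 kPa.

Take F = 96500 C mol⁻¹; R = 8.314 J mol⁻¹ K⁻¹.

0.116 L

Q = I·t = 0.2940 A × 2946.0 s = 866.1 C.
n(e⁻) = Q/F = 866.1 / 96500 = 0.008975 mol.
2 electrons are transferred per H₂ molecule, so n(H₂) = 0.008975 / 2 = 0.004488 mol.
V = nRT/P = (0.004488 × 8.314 × 278) / (89.8 × 10³ Pa) = 1.16 × 10⁻⁴ m³ = 0.116 L.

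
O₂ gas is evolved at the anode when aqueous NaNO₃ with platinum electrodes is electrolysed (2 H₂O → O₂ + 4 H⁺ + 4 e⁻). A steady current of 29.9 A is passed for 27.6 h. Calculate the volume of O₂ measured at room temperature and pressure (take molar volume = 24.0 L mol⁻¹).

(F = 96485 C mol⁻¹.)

Q = I·t = 29.90 A × 99360 s = 2971000 C.
n(e⁻) = Q/F = 2971000 / 96485 = 30.79 mol.
4 electrons are transferred per O₂ molecule, so n(O₂) = 30.79 / 4 = 7.698 mol.
V = n × V_m = 7.698 × 24.0 = 185 L.

185 L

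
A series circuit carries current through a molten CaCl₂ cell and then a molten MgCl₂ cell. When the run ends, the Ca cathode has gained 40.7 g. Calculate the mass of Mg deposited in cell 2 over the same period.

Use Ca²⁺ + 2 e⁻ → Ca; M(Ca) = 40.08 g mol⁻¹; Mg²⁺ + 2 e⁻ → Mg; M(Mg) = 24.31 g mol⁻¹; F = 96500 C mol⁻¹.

n(Ca) = 40.7 / 40.08 = 1.015 mol.
Since Ca²⁺ + 2 e⁻ → Ca, n(e⁻) passed = 2 × 1.015 = 2.031 mol.
Cells in series carry the same charge, so the same 2.031 mol of electrons passes through cell 2.
Mg²⁺ + 2 e⁻ → Mg, so n(Mg) = 2.031 / 2 = 1.015 mol.
m(Mg) = 1.015 × 24.31 = 24.7 g.

24.7 g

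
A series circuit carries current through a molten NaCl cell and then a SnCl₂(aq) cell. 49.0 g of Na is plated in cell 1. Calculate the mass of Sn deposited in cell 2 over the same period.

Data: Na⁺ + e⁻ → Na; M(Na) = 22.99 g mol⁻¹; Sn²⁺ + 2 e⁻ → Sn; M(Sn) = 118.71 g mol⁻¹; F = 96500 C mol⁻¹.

127 g

n(Na) = 49.0 / 22.99 = 2.131 mol.
Since Na⁺ + e⁻ → Na, n(e⁻) passed = 1 × 2.131 = 2.131 mol.
Cells in series carry the same charge, so the same 2.131 mol of electrons passes through cell 2.
Sn²⁺ + 2 e⁻ → Sn, so n(Sn) = 2.131 / 2 = 1.066 mol.
m(Sn) = 1.066 × 118.71 = 127 g.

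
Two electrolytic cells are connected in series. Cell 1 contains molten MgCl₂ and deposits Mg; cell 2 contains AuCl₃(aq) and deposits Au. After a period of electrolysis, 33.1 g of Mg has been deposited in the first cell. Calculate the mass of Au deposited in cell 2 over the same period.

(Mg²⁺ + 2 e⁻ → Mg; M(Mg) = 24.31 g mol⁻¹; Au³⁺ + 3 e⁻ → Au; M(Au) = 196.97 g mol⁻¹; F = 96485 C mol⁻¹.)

n(Mg) = 33.1 / 24.31 = 1.362 mol.
Since Mg²⁺ + 2 e⁻ → Mg, n(e⁻) passed = 2 × 1.362 = 2.723 mol.
Cells in series carry the same charge, so the same 2.723 mol of electrons passes through cell 2.
Au³⁺ + 3 e⁻ → Au, so n(Au) = 2.723 / 3 = 0.9077 mol.
m(Au) = 0.9077 × 196.97 = 179 g.

179 g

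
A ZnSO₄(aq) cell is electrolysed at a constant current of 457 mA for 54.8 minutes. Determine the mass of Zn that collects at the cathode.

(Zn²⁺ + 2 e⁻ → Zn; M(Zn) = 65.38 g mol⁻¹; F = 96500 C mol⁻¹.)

0.509 g

Q = I·t = 0.4570 A × 3288.0 s = 1503 C.
n(e⁻) = Q/F = 1503 / 96500 = 0.01557 mol.
Zn²⁺ + 2 e⁻ → Zn, so n(Zn) = n(e⁻)/2 = 0.007786 mol.
m = n·M = 0.007786 × 65.38 = 0.509 g.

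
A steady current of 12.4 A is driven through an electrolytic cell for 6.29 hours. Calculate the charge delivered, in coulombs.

Q = I·t = 12.40 A × 22644 s = 2.81 × 10⁵ C.

2.81 × 10⁵ C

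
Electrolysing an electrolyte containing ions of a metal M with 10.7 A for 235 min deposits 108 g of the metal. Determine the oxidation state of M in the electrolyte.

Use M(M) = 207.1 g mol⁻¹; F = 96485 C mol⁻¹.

+3

Q = I·t = 10.70 A × 14100 s = 150900 C, so n(e⁻) = 150900/96485 = 1.564 mol.
n(M) deposited = 108 / 207.1 = 0.5215 mol.
Electrons per atom = n(e⁻)/n(M) = 1.564 / 0.5215 = 3.00 ≈ 3, so the ion is M³⁺.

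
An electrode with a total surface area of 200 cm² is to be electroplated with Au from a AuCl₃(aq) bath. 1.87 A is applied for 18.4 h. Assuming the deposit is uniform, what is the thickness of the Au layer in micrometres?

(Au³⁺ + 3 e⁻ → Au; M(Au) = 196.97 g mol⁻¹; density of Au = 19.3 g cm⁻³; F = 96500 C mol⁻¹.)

Q = I·t = 1.870 × 66240 = 123900 C; n(e⁻) = 1.284 mol.
n(Au) = n(e⁻)/3 = 0.4279 mol, so m = 0.4279 × 196.97 = 84.28 g.
Volume = m/ρ = 84.28 / 19.3 = 4.367 cm³.
Thickness = V/A = 4.367 / 200 = 0.0218 cm = 218 μm.

218 μm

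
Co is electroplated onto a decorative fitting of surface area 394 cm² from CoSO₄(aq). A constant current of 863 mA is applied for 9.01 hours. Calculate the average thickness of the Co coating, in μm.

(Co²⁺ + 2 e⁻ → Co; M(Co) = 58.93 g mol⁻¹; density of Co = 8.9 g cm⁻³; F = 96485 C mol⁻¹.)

24.4 μm

Q = I·t = 0.8630 × 32436 = 27990 C; n(e⁻) = 0.2901 mol.
n(Co) = n(e⁻)/2 = 0.1451 mol, so m = 0.1451 × 58.93 = 8.548 g.
Volume = m/ρ = 8.548 / 8.9 = 0.9605 cm³.
Thickness = V/A = 0.9605 / 394 = 0.00244 cm = 24.4 μm.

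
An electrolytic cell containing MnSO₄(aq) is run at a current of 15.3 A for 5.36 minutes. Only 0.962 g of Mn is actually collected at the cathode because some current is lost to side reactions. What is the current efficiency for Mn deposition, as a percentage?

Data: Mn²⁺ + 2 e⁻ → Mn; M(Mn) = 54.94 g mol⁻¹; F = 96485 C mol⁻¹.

68.7 %

Q = I·t = 15.30 × 321.60 = 4920 C; n(e⁻) = 4920/96485 = 0.05100 mol.
Theoretical n(Mn) = n(e⁻)/2 = 0.02550 mol, i.e. m_theo = 0.02550 × 54.94 = 1.401 g.
Efficiency = m_actual / m_theo = 0.962 / 1.401 = 68.7 %.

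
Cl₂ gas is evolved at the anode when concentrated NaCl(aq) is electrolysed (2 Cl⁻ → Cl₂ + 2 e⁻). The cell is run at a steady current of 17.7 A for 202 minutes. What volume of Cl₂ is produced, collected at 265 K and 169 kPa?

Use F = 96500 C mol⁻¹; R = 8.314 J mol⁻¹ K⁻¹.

Q = I·t = 17.70 A × 12120 s = 214500 C.
n(e⁻) = Q/F = 214500 / 96500 = 2.223 mol.
2 electrons are transferred per Cl₂ molecule, so n(Cl₂) = 2.223 / 2 = 1.112 mol.
V = nRT/P = (1.112 × 8.314 × 265) / (169 × 10³ Pa) = 0.0145 m³ = 14.5 L.

14.5 L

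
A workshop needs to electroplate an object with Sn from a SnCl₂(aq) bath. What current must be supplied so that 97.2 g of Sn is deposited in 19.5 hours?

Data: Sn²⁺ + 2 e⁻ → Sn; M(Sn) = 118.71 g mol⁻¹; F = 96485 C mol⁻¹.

n(Sn) = 97.2 / 118.71 = 0.8188 mol.
n(e⁻) = 2 × 0.8188 = 1.638 mol.
Q = n(e⁻)·F = 1.638 × 96485 = 158000 C.
I = Q/t = 158000 / 70200 s = 2.25 A.

2.25 A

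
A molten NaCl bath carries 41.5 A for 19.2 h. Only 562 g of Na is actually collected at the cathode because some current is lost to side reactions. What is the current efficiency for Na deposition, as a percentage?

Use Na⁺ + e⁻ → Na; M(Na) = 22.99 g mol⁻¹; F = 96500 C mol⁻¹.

Q = I·t = 41.50 × 69120 = 2868000 C; n(e⁻) = 2868000/96500 = 29.73 mol.
Theoretical n(Na) = n(e⁻)/1 = 29.73 mol, i.e. m_theo = 29.73 × 22.99 = 683.4 g.
Efficiency = m_actual / m_theo = 562 / 683.4 = 82.2 %.

82.2 %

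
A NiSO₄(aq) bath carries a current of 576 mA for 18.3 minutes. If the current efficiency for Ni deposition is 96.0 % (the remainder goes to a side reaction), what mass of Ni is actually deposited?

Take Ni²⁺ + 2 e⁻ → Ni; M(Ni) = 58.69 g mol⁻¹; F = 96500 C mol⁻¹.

Q = I·t = 0.5760 × 1098.0 = 632.4 C.
n(e⁻) = 632.4/96500 = 0.006554 mol; theoretically n(Ni) = 0.006554/2 = 0.003277 mol, m_theo = 0.1923 g.
At 96.0 % efficiency, m_actual = 0.960 × 0.1923 = 0.185 g.

0.185 g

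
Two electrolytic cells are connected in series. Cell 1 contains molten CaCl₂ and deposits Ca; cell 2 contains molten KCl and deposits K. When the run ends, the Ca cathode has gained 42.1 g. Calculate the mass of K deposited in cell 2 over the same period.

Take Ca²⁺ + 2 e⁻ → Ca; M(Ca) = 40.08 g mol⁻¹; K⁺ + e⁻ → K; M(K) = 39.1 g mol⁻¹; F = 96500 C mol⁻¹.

n(Ca) = 42.1 / 40.08 = 1.050 mol.
Since Ca²⁺ + 2 e⁻ → Ca, n(e⁻) passed = 2 × 1.050 = 2.101 mol.
Cells in series carry the same charge, so the same 2.101 mol of electrons passes through cell 2.
K⁺ + e⁻ → K, so n(K) = 2.101 / 1 = 2.101 mol.
m(K) = 2.101 × 39.1 = 82.1 g.

82.1 g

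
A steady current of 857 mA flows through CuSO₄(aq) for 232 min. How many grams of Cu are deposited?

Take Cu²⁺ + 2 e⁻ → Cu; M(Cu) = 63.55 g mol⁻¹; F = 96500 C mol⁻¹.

3.93 g

Q = I·t = 0.8570 A × 13920 s = 11930 C.
n(e⁻) = Q/F = 11930 / 96500 = 0.1236 mol.
Cu²⁺ + 2 e⁻ → Cu, so n(Cu) = n(e⁻)/2 = 0.06181 mol.
m = n·M = 0.06181 × 63.55 = 3.93 g.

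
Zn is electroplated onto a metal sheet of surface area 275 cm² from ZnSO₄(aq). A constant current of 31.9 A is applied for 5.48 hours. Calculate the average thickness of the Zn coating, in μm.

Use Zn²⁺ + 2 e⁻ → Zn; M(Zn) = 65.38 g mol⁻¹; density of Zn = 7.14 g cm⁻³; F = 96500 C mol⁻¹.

1090 μm

Q = I·t = 31.90 × 19728 = 629300 C; n(e⁻) = 6.521 mol.
n(Zn) = n(e⁻)/2 = 3.261 mol, so m = 3.261 × 65.38 = 213.2 g.
Volume = m/ρ = 213.2 / 7.14 = 29.86 cm³.
Thickness = V/A = 29.86 / 275 = 0.109 cm = 1090 μm.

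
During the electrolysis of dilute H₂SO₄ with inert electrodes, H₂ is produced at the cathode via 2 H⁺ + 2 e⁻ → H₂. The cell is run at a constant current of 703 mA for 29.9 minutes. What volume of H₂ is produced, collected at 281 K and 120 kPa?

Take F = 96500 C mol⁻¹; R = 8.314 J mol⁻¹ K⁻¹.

Q = I·t = 0.7030 A × 1794.0 s = 1261 C.
n(e⁻) = Q/F = 1261 / 96500 = 0.01307 mol.
2 electrons are transferred per H₂ molecule, so n(H₂) = 0.01307 / 2 = 0.006535 mol.
V = nRT/P = (0.006535 × 8.314 × 281) / (120 × 10³ Pa) = 1.27 × 10⁻⁴ m³ = 0.127 L.

0.127 L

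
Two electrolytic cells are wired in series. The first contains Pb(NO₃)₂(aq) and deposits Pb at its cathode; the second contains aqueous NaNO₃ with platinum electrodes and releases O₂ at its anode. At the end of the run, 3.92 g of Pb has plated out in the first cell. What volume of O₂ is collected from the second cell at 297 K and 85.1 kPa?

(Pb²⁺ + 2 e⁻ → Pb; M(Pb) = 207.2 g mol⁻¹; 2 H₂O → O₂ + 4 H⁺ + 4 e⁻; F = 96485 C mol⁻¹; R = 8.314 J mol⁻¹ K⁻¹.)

n(Pb) = 3.92 / 207.2 = 0.01892 mol, so n(e⁻) = 2 × 0.01892 = 0.03784 mol.
The cells are in series, so the same 0.03784 mol of electrons passes through the second cell.
2 H₂O → O₂ + 4 H⁺ + 4 e⁻ — 4 mol e⁻ per mol O₂, so n(O₂) = 0.03784/4 = 0.009459 mol.
V = nRT/P = (0.009459 × 8.314 × 297) / (85.1 × 10³) = 2.74 × 10⁻⁴ m³ = 0.274 L.

0.274 L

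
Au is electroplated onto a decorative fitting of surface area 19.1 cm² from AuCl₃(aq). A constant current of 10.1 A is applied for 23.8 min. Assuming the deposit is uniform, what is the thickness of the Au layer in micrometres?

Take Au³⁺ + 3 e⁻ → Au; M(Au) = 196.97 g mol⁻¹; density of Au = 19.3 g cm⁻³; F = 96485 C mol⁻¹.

Q = I·t = 10.10 × 1428.0 = 14420 C; n(e⁻) = 0.1495 mol.
n(Au) = n(e⁻)/3 = 0.04983 mol, so m = 0.04983 × 196.97 = 9.815 g.
Volume = m/ρ = 9.815 / 19.3 = 0.5085 cm³.
Thickness = V/A = 0.5085 / 19.1 = 0.0266 cm = 266 μm.

266 μm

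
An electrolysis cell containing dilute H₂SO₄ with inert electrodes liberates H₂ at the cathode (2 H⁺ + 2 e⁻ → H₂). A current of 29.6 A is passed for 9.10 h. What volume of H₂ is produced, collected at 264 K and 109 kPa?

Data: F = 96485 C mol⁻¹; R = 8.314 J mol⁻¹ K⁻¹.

Q = I·t = 29.60 A × 32760 s = 969700 C.
n(e⁻) = Q/F = 969700 / 96485 = 10.05 mol.
2 electrons are transferred per H₂ molecule, so n(H₂) = 10.05 / 2 = 5.025 mol.
V = nRT/P = (5.025 × 8.314 × 264) / (109 × 10³ Pa) = 0.101 m³ = 101 L.

101 L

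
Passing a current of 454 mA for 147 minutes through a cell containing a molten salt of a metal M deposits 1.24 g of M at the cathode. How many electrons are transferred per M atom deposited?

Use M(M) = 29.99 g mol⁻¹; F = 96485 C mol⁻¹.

1

Q = I·t = 0.4540 A × 8820.0 s = 4004 C, so n(e⁻) = 4004/96485 = 0.04150 mol.
n(M) deposited = 1.24 / 29.99 = 0.04135 mol.
Electrons per atom = n(e⁻)/n(M) = 0.04150 / 0.04135 = 1.00 ≈ 1, so the ion is M⁺.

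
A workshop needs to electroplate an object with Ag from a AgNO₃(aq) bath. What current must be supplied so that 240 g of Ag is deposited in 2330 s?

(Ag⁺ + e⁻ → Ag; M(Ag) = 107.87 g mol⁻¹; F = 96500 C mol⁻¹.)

n(Ag) = 240 / 107.87 = 2.225 mol.
n(e⁻) = 1 × 2.225 = 2.225 mol.
Q = n(e⁻)·F = 2.225 × 96500 = 214700 C.
I = Q/t = 214700 / 2330.0 s = 92.1 A.

92.1 A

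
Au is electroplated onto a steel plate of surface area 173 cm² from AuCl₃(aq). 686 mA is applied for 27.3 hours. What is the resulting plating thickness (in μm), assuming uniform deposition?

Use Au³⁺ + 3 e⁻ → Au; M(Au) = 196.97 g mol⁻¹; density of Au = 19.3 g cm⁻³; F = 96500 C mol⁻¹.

137 μm

Q = I·t = 0.6860 × 98280 = 67420 C; n(e⁻) = 0.6987 mol.
n(Au) = n(e⁻)/3 = 0.2329 mol, so m = 0.2329 × 196.97 = 45.87 g.
Volume = m/ρ = 45.87 / 19.3 = 2.377 cm³.
Thickness = V/A = 2.377 / 173 = 0.0137 cm = 137 μm.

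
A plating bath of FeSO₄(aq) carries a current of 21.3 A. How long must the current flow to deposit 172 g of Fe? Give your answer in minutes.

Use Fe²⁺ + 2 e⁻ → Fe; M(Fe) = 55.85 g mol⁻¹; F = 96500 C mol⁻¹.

n(Fe) = m/M = 172 / 55.85 = 3.080 mol.
Each Fe atom requires 2 electrons, so n(e⁻) = 2 × 3.080 = 6.159 mol.
Q = n(e⁻)·F = 6.159 × 96500 = 594400 C.
t = Q/I = 594400 / 21.30 A = 27910 s = 465 min.

465 min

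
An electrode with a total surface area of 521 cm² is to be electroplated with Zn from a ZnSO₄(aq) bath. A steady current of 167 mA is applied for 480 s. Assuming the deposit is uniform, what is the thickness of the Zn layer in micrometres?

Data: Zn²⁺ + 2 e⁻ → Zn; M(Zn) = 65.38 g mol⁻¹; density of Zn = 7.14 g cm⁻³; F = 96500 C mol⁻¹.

Q = I·t = 0.1670 × 480.00 = 80.16 C; n(e⁻) = 0.0008307 mol.
n(Zn) = n(e⁻)/2 = 0.0004153 mol, so m = 0.0004153 × 65.38 = 0.02715 g.
Volume = m/ρ = 0.02715 / 7.14 = 0.003803 cm³.
Thickness = V/A = 0.003803 / 521 = 7.30 × 10⁻⁶ cm = 0.0730 μm.

0.0730 μm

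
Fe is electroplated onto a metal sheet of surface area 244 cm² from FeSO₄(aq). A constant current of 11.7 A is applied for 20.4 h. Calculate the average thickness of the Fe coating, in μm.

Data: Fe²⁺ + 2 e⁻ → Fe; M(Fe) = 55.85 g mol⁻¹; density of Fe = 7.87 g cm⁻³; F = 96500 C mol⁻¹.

1290 μm

Q = I·t = 11.70 × 73440 = 859200 C; n(e⁻) = 8.904 mol.
n(Fe) = n(e⁻)/2 = 4.452 mol, so m = 4.452 × 55.85 = 248.6 g.
Volume = m/ρ = 248.6 / 7.87 = 31.59 cm³.
Thickness = V/A = 31.59 / 244 = 0.129 cm = 1290 μm.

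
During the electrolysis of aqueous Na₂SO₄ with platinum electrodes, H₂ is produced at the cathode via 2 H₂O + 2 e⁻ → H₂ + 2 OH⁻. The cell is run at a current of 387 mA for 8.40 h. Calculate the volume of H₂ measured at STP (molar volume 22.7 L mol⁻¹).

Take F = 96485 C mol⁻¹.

1.38 L

Q = I·t = 0.3870 A × 30240 s = 11700 C.
n(e⁻) = Q/F = 11700 / 96485 = 0.1213 mol.
2 electrons are transferred per H₂ molecule, so n(H₂) = 0.1213 / 2 = 0.06065 mol.
V = n × V_m = 0.06065 × 22.7 = 1.38 L.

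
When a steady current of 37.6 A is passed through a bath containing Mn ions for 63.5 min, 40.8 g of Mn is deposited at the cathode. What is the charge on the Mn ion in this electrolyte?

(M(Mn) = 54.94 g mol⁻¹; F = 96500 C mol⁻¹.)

+2

Q = I·t = 37.60 A × 3810.0 s = 143300 C, so n(e⁻) = 143300/96500 = 1.485 mol.
n(Mn) deposited = 40.8 / 54.94 = 0.7426 mol.
Electrons per atom = n(e⁻)/n(Mn) = 1.485 / 0.7426 = 2.00 ≈ 2, so the ion is Mn²⁺.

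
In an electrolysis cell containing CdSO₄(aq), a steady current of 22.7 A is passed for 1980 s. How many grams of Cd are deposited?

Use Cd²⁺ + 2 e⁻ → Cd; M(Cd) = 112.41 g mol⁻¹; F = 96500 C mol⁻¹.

Q = I·t = 22.70 A × 1980.0 s = 44950 C.
n(e⁻) = Q/F = 44950 / 96500 = 0.4658 mol.
Cd²⁺ + 2 e⁻ → Cd, so n(Cd) = n(e⁻)/2 = 0.2329 mol.
m = n·M = 0.2329 × 112.41 = 26.2 g.

26.2 g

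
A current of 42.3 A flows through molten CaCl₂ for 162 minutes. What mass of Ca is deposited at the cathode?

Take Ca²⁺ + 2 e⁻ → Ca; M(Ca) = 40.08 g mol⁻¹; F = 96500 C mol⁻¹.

Q = I·t = 42.30 A × 9720.0 s = 411200 C.
n(e⁻) = Q/F = 411200 / 96500 = 4.261 mol.
Ca²⁺ + 2 e⁻ → Ca, so n(Ca) = n(e⁻)/2 = 2.130 mol.
m = n·M = 2.130 × 40.08 = 85.4 g.

85.4 g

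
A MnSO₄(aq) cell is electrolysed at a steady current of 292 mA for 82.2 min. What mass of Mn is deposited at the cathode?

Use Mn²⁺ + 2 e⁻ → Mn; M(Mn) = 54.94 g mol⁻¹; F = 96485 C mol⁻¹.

0.410 g

Q = I·t = 0.2920 A × 4932.0 s = 1440 C.
n(e⁻) = Q/F = 1440 / 96485 = 0.01493 mol.
Mn²⁺ + 2 e⁻ → Mn, so n(Mn) = n(e⁻)/2 = 0.007463 mol.
m = n·M = 0.007463 × 54.94 = 0.410 g.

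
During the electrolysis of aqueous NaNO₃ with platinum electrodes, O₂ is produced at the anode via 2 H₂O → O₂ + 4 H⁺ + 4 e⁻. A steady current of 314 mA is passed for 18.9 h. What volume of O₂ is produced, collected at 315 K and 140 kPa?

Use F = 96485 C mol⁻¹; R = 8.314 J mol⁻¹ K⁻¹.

1.04 L

Q = I·t = 0.3140 A × 68040 s = 21360 C.
n(e⁻) = Q/F = 21360 / 96485 = 0.2214 mol.
4 electrons are transferred per O₂ molecule, so n(O₂) = 0.2214 / 4 = 0.05536 mol.
V = nRT/P = (0.05536 × 8.314 × 315) / (140 × 10³ Pa) = 0.00104 m³ = 1.04 L.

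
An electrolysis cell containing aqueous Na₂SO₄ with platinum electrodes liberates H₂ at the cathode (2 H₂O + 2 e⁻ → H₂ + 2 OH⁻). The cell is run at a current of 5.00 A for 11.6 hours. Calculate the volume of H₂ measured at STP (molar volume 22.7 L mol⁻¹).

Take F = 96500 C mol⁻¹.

Q = I·t = 5.000 A × 41760 s = 208800 C.
n(e⁻) = Q/F = 208800 / 96500 = 2.164 mol.
2 electrons are transferred per H₂ molecule, so n(H₂) = 2.164 / 2 = 1.082 mol.
V = n × V_m = 1.082 × 22.7 = 24.6 L.

24.6 L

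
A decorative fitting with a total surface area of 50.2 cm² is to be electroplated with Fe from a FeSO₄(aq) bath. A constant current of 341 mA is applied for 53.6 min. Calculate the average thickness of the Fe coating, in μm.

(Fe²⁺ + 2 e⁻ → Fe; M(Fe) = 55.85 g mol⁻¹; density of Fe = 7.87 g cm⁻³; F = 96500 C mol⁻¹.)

8.03 μm

Q = I·t = 0.3410 × 3216.0 = 1097 C; n(e⁻) = 0.01136 mol.
n(Fe) = n(e⁻)/2 = 0.005682 mol, so m = 0.005682 × 55.85 = 0.3173 g.
Volume = m/ρ = 0.3173 / 7.87 = 0.04032 cm³.
Thickness = V/A = 0.04032 / 50.2 = 8.03 × 10⁻⁴ cm = 8.03 μm.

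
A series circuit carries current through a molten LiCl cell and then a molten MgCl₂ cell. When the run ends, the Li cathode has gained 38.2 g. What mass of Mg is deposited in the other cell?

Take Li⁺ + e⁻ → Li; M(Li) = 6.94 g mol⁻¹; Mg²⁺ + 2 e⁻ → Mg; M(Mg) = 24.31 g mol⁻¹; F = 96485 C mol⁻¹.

66.9 g

n(Li) = 38.2 / 6.94 = 5.504 mol.
Since Li⁺ + e⁻ → Li, n(e⁻) passed = 1 × 5.504 = 5.504 mol.
Cells in series carry the same charge, so the same 5.504 mol of electrons passes through cell 2.
Mg²⁺ + 2 e⁻ → Mg, so n(Mg) = 5.504 / 2 = 2.752 mol.
m(Mg) = 2.752 × 24.31 = 66.9 g.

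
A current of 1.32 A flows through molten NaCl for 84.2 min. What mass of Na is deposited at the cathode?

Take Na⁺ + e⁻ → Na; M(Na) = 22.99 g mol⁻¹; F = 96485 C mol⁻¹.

Q = I·t = 1.320 A × 5052.0 s = 6669 C.
n(e⁻) = Q/F = 6669 / 96485 = 0.06912 mol.
Na⁺ + e⁻ → Na, so n(Na) = n(e⁻)/1 = 0.06912 mol.
m = n·M = 0.06912 × 22.99 = 1.59 g.

1.59 g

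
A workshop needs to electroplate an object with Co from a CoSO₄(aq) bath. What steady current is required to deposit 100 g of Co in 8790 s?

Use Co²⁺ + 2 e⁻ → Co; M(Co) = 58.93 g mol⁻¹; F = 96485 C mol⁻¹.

37.3 A

n(Co) = 100 / 58.93 = 1.697 mol.
n(e⁻) = 2 × 1.697 = 3.394 mol.
Q = n(e⁻)·F = 3.394 × 96485 = 327500 C.
I = Q/t = 327500 / 8790.0 s = 37.3 A.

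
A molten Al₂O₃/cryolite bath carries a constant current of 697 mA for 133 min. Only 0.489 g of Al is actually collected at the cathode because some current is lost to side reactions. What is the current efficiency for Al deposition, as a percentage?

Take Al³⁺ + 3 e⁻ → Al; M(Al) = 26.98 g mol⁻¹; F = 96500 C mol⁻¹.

Q = I·t = 0.6970 × 7980.0 = 5562 C; n(e⁻) = 5562/96500 = 0.05764 mol.
Theoretical n(Al) = n(e⁻)/3 = 0.01921 mol, i.e. m_theo = 0.01921 × 26.98 = 0.5184 g.
Efficiency = m_actual / m_theo = 0.489 / 0.5184 = 94.3 %.

94.3 %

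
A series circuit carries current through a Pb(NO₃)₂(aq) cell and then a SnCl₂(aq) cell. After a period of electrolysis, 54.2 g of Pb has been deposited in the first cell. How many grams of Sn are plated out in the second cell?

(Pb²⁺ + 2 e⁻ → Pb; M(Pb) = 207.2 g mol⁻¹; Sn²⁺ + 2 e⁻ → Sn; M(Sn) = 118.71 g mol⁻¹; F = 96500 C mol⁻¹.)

31.1 g

n(Pb) = 54.2 / 207.2 = 0.2616 mol.
Since Pb²⁺ + 2 e⁻ → Pb, n(e⁻) passed = 2 × 0.2616 = 0.5232 mol.
Cells in series carry the same charge, so the same 0.5232 mol of electrons passes through cell 2.
Sn²⁺ + 2 e⁻ → Sn, so n(Sn) = 0.5232 / 2 = 0.2616 mol.
m(Sn) = 0.2616 × 118.71 = 31.1 g.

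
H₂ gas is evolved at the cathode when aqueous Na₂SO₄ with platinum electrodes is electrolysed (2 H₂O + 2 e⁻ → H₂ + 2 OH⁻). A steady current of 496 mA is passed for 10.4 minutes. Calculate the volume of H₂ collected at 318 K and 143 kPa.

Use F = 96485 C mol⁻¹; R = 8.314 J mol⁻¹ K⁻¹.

0.0297 L

Q = I·t = 0.4960 A × 624.00 s = 309.5 C.
n(e⁻) = Q/F = 309.5 / 96485 = 0.003208 mol.
2 electrons are transferred per H₂ molecule, so n(H₂) = 0.003208 / 2 = 0.001604 mol.
V = nRT/P = (0.001604 × 8.314 × 318) / (143 × 10³ Pa) = 2.97 × 10⁻⁵ m³ = 0.0297 L.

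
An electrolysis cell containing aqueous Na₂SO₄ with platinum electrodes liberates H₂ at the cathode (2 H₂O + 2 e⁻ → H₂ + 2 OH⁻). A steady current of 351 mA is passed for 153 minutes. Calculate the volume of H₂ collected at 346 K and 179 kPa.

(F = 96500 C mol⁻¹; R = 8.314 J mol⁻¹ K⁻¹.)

Q = I·t = 0.3510 A × 9180.0 s = 3222 C.
n(e⁻) = Q/F = 3222 / 96500 = 0.03339 mol.
2 electrons are transferred per H₂ molecule, so n(H₂) = 0.03339 / 2 = 0.01670 mol.
V = nRT/P = (0.01670 × 8.314 × 346) / (179 × 10³ Pa) = 2.68 × 10⁻⁴ m³ = 0.268 L.

0.268 L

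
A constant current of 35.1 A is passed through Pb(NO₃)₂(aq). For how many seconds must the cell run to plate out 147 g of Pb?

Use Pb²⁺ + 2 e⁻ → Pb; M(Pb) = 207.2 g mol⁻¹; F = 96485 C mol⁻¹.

n(Pb) = m/M = 147 / 207.2 = 0.7095 mol.
Each Pb atom requires 2 electrons, so n(e⁻) = 2 × 0.7095 = 1.419 mol.
Q = n(e⁻)·F = 1.419 × 96485 = 136900 C.
t = Q/I = 136900 / 35.10 A = 3900 s.

3900 s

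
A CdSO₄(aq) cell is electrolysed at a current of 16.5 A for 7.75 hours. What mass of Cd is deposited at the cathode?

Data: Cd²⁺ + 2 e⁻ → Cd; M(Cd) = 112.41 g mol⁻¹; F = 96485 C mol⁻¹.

268 g

Q = I·t = 16.50 A × 27900 s = 460400 C.
n(e⁻) = Q/F = 460400 / 96485 = 4.771 mol.
Cd²⁺ + 2 e⁻ → Cd, so n(Cd) = n(e⁻)/2 = 2.386 mol.
m = n·M = 2.386 × 112.41 = 268 g.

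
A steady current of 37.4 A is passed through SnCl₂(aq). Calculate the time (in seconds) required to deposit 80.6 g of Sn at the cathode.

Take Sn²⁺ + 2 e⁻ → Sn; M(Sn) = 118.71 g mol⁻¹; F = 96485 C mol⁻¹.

3500 s

n(Sn) = m/M = 80.6 / 118.71 = 0.6790 mol.
Each Sn atom requires 2 electrons, so n(e⁻) = 2 × 0.6790 = 1.358 mol.
Q = n(e⁻)·F = 1.358 × 96485 = 131000 C.
t = Q/I = 131000 / 37.40 A = 3503 s.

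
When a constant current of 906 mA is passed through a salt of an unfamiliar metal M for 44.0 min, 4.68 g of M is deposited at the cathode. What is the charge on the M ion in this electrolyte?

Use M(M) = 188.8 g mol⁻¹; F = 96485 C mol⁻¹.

Q = I·t = 0.9060 A × 2640.0 s = 2392 C, so n(e⁻) = 2392/96485 = 0.02479 mol.
n(M) deposited = 4.68 / 188.8 = 0.02479 mol.
Electrons per atom = n(e⁻)/n(M) = 0.02479 / 0.02479 = 1.00 ≈ 1, so the ion is M⁺.

+1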